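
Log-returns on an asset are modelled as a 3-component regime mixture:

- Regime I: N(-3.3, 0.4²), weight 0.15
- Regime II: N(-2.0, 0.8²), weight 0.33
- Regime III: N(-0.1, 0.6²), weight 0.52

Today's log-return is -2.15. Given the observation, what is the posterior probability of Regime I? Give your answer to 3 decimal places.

0.015

Apply Bayes' rule: the posterior for each component is proportional to its prior times its likelihood at x.
Normal densities:
  f_I = (1/(0.4·√(2π)))·exp(−(-2.15−-3.3)²/(2·0.4²)) = 0.997356·exp(-4.13281) = 0.0159953
  f_II = (1/(0.8·√(2π)))·exp(−(-2.15−-2.0)²/(2·0.8²)) = 0.498678·exp(-0.01758) = 0.489989
  f_III = (1/(0.6·√(2π)))·exp(−(-2.15−-0.1)²/(2·0.6²)) = 0.664904·exp(-5.83681) = 0.00194029
Weight by the priors:
  π_I·f_I = 0.15 × 0.0159953 = 0.0023993
  π_II·f_II = 0.33 × 0.489989 = 0.161696
  π_III·f_III = 0.52 × 0.00194029 = 0.00100895
Marginal: 0.0023993 + 0.161696 + 0.00100895 = 0.165104
P(Regime I | data) ≈ 0.015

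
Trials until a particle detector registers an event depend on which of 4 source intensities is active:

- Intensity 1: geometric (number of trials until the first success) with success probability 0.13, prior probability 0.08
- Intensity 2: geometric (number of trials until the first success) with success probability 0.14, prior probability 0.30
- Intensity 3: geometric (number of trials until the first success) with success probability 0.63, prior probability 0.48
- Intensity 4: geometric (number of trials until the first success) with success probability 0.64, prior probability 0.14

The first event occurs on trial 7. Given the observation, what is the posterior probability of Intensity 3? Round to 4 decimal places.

P(component k | x) = π_k·f_k(x) / marginal(x), where marginal(x) = Σ_j π_j·f_j(x).
Geometric probabilities:
  L_1 = 0.13·(1−0.13)^6 = 0.13·0.433626 = 0.0563714
  L_2 = 0.14·(1−0.14)^6 = 0.14·0.404567 = 0.0566394
  L_3 = 0.63·(1−0.63)^6 = 0.63·0.00256573 = 0.00161641
  L_4 = 0.64·(1−0.64)^6 = 0.64·0.00217678 = 0.00139314
Weight by the priors:
  π_1·L_1 = 0.08 × 0.0563714 = 0.00450971
  π_2·L_2 = 0.30 × 0.0566394 = 0.0169918
  π_3·L_3 = 0.48 × 0.00161641 = 0.000775876
  π_4·L_4 = 0.14 × 0.00139314 = 0.00019504
Normaliser: 0.00450971 + 0.0169918 + 0.000775876 + 0.00019504 = 0.0224725
P(Intensity 3 | 7) ≈ 0.0345

0.0345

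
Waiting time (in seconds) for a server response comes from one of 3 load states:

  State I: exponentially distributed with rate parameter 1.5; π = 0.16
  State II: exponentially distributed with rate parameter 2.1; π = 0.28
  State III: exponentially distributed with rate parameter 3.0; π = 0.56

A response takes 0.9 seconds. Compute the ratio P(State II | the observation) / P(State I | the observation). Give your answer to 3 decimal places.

Posterior odds = (w_i f_i(x)) / (w_j f_j(x)); the normalising sum cancels.
Evaluate each component's likelihood at the observed value:
  L_I = 0.38886
  L_II = 0.317251
  L_III = 0.201617
0.0888302 / 0.0622177 ≈ 1.428

1.428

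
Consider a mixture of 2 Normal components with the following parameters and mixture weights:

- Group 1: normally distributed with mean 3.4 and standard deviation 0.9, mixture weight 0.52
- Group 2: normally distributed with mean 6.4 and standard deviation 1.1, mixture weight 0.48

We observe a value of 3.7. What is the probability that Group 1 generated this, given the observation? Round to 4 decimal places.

0.9622

Apply Bayes' rule: the posterior for each component is proportional to its prior times its likelihood at x.
Evaluate each component's likelihood at the observed value:
  p_1 = (1/(0.9·√(2π)))·exp(−(3.7−3.4)²/(2·0.9²)) = 0.443269·exp(-0.05556) = 0.419315
  p_2 = (1/(1.1·√(2π)))·exp(−(3.7−6.4)²/(2·1.1²)) = 0.362675·exp(-3.01240) = 0.0178341
Multiply by the mixture weights:
  π_1·p_1 = 0.52 × 0.419315 = 0.218044
  π_2·p_2 = 0.48 × 0.0178341 = 0.00856035
Sum: 0.218044 + 0.00856035 = 0.226604
So the posterior for Group 1 is 0.218044 / 0.226604 ≈ 0.9622.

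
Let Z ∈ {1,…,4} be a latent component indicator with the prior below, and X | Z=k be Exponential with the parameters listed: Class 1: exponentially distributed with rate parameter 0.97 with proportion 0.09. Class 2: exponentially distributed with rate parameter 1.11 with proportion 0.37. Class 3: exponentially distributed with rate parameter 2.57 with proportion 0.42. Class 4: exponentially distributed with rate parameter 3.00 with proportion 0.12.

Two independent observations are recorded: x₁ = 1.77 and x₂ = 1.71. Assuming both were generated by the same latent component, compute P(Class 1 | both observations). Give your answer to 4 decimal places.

By Bayes' theorem, P(k | x) = π_k f_k(x) / Σ_j π_j f_j(x).
Since both observations come from the same component, the likelihood for component k is f_k(x₁)·f_k(x₂).
  p_1 = [0.97·e^(−0.97·1.77) = 0.97·e^(−1.7169) = 0.174233] × [0.184675] = 0.0321765
  p_2 = [1.11·e^(−1.11·1.77) = 1.11·e^(−1.9647) = 0.15562] × [0.166337] = 0.0258853
  p_3 = [2.57·e^(−2.57·1.77) = 2.57·e^(−4.5489) = 0.0271876] × [0.0317204] = 0.000862403
  p_4 = [3.00·e^(−3.00·1.77) = 3.00·e^(−5.3100) = 0.0148258] × [0.0177497] = 0.000263153
Unnormalised posteriors:
  π_1·p_1 = 0.09 × 0.0321765 = 0.00289589
  π_2·p_2 = 0.37 × 0.0258853 = 0.00957756
  π_3·p_3 = 0.42 × 0.000862403 = 0.000362209
  π_4·p_4 = 0.12 × 0.000263153 = 3.15783e-05
Normaliser: 0.00289589 + 0.00957756 + 0.000362209 + 3.15783e-05 = 0.0128672
P(Class 1 | x₁,x₂) = 0.00289589 / 0.0128672 ≈ 0.2251

0.2251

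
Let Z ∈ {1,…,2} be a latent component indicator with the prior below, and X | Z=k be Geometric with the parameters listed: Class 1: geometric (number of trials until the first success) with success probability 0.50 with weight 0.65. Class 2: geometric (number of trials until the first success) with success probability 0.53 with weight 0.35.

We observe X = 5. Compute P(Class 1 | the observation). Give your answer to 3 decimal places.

Posterior ∝ prior × likelihood, so P(k | x) ∝ P(Z=k) f_k(x); normalise over all components.
Geometric probabilities:
  p_1 = 0.03125
  p_2 = 0.0258623
Prior × likelihood for each component:
  P(Z=1)·p_1 = 0.65 × 0.03125 = 0.0203125
  P(Z=2)·p_2 = 0.35 × 0.0258623 = 0.00905181
Sum: 0.0203125 + 0.00905181 = 0.0293643
Responsibility of Class 1: 0.0203125 / 0.0293643 ≈ 0.692

0.692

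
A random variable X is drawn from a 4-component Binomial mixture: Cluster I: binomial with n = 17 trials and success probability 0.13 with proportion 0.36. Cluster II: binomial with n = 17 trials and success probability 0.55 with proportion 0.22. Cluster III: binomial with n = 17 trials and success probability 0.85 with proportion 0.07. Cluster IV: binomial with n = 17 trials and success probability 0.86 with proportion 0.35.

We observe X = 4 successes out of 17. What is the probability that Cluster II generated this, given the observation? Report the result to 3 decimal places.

By Bayes' theorem, P(k | x) = P(Z=k) f_k(x) / Σ_j P(Z=j) f_j(x).
Component likelihoods at x = 4 successes out of 17:
  L_I = 0.111199
  L_II = 0.00675757
  L_III = 2.4179e-08
  L_IV = 1.03332e-08
Unnormalised posteriors:
  P(Z=I)·L_I = 0.36 × 0.111199 = 0.0400316
  P(Z=II)·L_II = 0.22 × 0.00675757 = 0.00148666
  P(Z=III)·L_III = 0.07 × 2.4179e-08 = 1.69253e-09
  P(Z=IV)·L_IV = 0.35 × 1.03332e-08 = 3.61662e-09
Evidence: 0.0400316 + 0.00148666 + 1.69253e-09 + 3.61662e-09 = 0.0415183
P(Cluster II | 4 successes out of 17) ≈ 0.036

0.036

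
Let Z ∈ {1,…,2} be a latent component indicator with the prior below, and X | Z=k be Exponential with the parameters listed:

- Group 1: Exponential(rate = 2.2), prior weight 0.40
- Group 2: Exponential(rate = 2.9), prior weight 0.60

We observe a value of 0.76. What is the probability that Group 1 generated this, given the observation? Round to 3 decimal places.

0.463

Apply Bayes' rule: the posterior for each component is proportional to its prior times its likelihood at x.
Evaluate each component's likelihood at the observed value:
  f_1 = 0.413316
  f_2 = 0.320046
Weight by the priors:
  P(Z=1)·f_1 = 0.40 × 0.413316 = 0.165326
  P(Z=2)·f_2 = 0.60 × 0.320046 = 0.192028
Normaliser: 0.165326 + 0.192028 = 0.357354
P(Group 1 | x) = 0.165326 / 0.357354 ≈ 0.463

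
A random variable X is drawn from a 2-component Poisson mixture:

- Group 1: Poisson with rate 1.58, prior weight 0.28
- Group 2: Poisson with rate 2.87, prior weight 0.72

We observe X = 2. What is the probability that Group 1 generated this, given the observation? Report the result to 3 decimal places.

0.300

The responsibility of component k is π_k f_k(x) divided by Σ_j π_j f_j(x).
Evaluate each component's likelihood at the observed value:
  L_1 = e^(−1.58)·1.58^2/2! = 0.257098
  L_2 = e^(−2.87)·2.87^2/2! = 0.233512
Prior × likelihood for each component:
  π_1·L_1 = 0.28 × 0.257098 = 0.0719875
  π_2·L_2 = 0.72 × 0.233512 = 0.168128
Normaliser: 0.0719875 + 0.168128 = 0.240116
P(Group 1 | the observation) ≈ 0.300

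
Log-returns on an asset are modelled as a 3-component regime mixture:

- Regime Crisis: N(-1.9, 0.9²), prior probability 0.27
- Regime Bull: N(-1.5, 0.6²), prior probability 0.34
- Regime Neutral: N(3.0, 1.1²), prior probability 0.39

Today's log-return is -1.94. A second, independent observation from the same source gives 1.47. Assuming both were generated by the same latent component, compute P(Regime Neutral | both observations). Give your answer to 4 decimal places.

0.0165

Posterior ∝ prior × likelihood, so P(k | x) ∝ w_k f_k(x); normalise over all components.
Since both observations come from the same component, the likelihood for component k is f_k(x₁)·f_k(x₂).
  L_Crisis = [(1/(0.9·√(2π)))·exp(−(-1.94−-1.9)²/(2·0.9²)) = 0.443269·exp(-0.00099) = 0.442832] × [0.000400014] = 0.000177139
  L_Bull = [(1/(0.6·√(2π)))·exp(−(-1.94−-1.5)²/(2·0.6²)) = 0.664904·exp(-0.26889) = 0.508138] × [3.17767e-06] = 1.61469e-06
  L_Neutral = [(1/(1.1·√(2π)))·exp(−(-1.94−3.0)²/(2·1.1²)) = 0.362675·exp(-10.08413) = 1.51368e-05] × [0.137854] = 2.08666e-06
Weight by the priors:
  w_Crisis·L_Crisis = 0.27 × 0.000177139 = 4.78275e-05
  w_Bull·L_Bull = 0.34 × 1.61469e-06 = 5.48996e-07
  w_Neutral·L_Neutral = 0.39 × 2.08666e-06 = 8.13799e-07
Denominator: 4.78275e-05 + 5.48996e-07 + 8.13799e-07 = 4.91903e-05
Responsibility of Regime Neutral: 8.13799e-07 / 4.91903e-05 ≈ 0.0165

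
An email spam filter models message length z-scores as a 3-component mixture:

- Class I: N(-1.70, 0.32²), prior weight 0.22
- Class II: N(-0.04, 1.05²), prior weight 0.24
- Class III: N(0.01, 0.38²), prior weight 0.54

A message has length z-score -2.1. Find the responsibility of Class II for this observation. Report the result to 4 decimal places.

0.0958

P(component k | x) = w_k·f_k(x) / marginal(x), where marginal(x) = Σ_j w_j·f_j(x).
Normal densities:
  f_I = (1/(0.32·√(2π)))·exp(−(-2.1−-1.70)²/(2·0.32²)) = 1.246695·exp(-0.78125) = 0.570778
  f_II = (1/(1.05·√(2π)))·exp(−(-2.1−-0.04)²/(2·1.05²)) = 0.379945·exp(-1.92454) = 0.0554505
  f_III = (1/(0.38·√(2π)))·exp(−(-2.1−0.01)²/(2·0.38²)) = 1.049848·exp(-15.41586) = 2.11887e-07
Unnormalised posteriors:
  w_I·f_I = 0.22 × 0.570778 = 0.125571
  w_II·f_II = 0.24 × 0.0554505 = 0.0133081
  w_III·f_III = 0.54 × 2.11887e-07 = 1.14419e-07
Evidence: 0.125571 + 0.0133081 + 1.14419e-07 = 0.138879
So the posterior for Class II is 0.0133081 / 0.138879 ≈ 0.0958.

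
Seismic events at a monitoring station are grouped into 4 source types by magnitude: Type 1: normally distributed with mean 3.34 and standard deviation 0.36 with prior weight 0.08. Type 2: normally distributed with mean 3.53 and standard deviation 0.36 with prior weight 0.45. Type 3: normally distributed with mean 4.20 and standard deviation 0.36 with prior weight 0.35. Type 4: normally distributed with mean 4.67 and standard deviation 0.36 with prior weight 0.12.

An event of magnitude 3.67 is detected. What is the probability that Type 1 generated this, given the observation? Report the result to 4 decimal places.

0.0890

Posterior ∝ prior × likelihood, so P(k | x) ∝ w_k f_k(x); normalise over all components.
Component likelihoods at x = 3.67:
  f_1 = 0.72802
  f_2 = 1.02747
  f_3 = 0.374934
  f_4 = 0.0233932
Unnormalised posteriors:
  w_1·f_1 = 0.08 × 0.72802 = 0.0582416
  w_2·f_2 = 0.45 × 1.02747 = 0.46236
  w_3·f_3 = 0.35 × 0.374934 = 0.131227
  w_4·f_4 = 0.12 × 0.0233932 = 0.00280718
Marginal: 0.0582416 + 0.46236 + 0.131227 + 0.00280718 = 0.654635
P(Type 1 | x) = 0.0582416 / 0.654635 ≈ 0.0890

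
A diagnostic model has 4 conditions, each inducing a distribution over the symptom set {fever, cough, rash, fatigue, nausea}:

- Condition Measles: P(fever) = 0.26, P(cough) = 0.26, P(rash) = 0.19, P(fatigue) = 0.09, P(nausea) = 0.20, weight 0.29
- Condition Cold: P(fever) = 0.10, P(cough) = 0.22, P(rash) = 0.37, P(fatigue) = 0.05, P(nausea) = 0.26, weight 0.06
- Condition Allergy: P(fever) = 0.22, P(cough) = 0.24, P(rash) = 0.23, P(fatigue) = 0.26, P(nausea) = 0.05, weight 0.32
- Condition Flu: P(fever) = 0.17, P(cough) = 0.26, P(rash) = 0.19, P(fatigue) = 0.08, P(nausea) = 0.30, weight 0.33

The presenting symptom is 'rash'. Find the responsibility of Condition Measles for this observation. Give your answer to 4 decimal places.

The responsibility of component k is P(Z=k) f_k(x) divided by Σ_j P(Z=j) f_j(x).
Component likelihoods at x = 'rash':
  f_Measles = 0.19
  f_Cold = 0.37
  f_Allergy = 0.23
  f_Flu = 0.19
Multiply by the mixture weights:
  P(Z=Measles)·f_Measles = 0.29 × 0.19 = 0.0551
  P(Z=Cold)·f_Cold = 0.06 × 0.37 = 0.0222
  P(Z=Allergy)·f_Allergy = 0.32 × 0.23 = 0.0736
  P(Z=Flu)·f_Flu = 0.33 × 0.19 = 0.0627
Sum: 0.0551 + 0.0222 + 0.0736 + 0.0627 = 0.2136
Responsibility of Condition Measles: 0.0551 / 0.2136 ≈ 0.2580

0.2580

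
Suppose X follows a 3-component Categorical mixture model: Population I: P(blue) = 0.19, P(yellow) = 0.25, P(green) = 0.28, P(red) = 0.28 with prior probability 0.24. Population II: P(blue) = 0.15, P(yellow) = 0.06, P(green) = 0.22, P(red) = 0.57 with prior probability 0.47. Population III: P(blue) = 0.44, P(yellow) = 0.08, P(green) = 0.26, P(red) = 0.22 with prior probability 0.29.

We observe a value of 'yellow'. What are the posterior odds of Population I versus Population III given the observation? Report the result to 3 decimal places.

Posterior odds = (P(Z=i) f_i(x)) / (P(Z=j) f_j(x)); the normalising sum cancels.
Evaluate each component's likelihood at the observed value:
  L_I = P(yellow | comp) = 0.25
  L_II = P(yellow | comp) = 0.06
  L_III = P(yellow | comp) = 0.08
0.06 / 0.0232 ≈ 2.586

2.586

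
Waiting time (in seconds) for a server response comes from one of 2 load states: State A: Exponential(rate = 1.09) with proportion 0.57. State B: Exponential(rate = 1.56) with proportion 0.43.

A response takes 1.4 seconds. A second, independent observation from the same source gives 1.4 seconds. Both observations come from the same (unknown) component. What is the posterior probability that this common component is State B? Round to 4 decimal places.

Apply Bayes' rule: the posterior for each component is proportional to its prior times its likelihood at x.
Since both observations come from the same component, the likelihood for component k is f_k(x₁)·f_k(x₂).
  p_A = [0.23697] × [0.23697] = 0.0561547
  p_B = [0.175641] × [0.175641] = 0.0308497
Prior × likelihood for each component:
  P(Z=A)·p_A = 0.57 × 0.0561547 = 0.0320082
  P(Z=B)·p_B = 0.43 × 0.0308497 = 0.0132654
Marginal: 0.0320082 + 0.0132654 = 0.0452736
P(State B | data) = 0.0132654 / 0.0452736 ≈ 0.2930

0.2930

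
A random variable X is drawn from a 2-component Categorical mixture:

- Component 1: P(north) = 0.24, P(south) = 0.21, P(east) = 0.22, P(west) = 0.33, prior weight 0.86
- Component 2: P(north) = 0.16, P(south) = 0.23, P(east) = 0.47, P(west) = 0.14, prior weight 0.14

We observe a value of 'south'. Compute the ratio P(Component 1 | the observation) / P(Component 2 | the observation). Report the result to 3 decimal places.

5.609

Only the two components matter; the odds are (w_i f_i(x)) / (w_j f_j(x)).
Evaluate each component's likelihood at the observed value:
  f_1 = 0.21
  f_2 = 0.23
0.1806 / 0.0322 ≈ 5.609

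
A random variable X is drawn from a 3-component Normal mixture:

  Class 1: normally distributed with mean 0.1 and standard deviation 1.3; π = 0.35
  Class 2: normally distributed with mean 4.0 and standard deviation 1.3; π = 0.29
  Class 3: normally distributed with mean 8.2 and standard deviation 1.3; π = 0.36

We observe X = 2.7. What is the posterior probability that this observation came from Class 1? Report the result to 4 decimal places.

Apply Bayes' rule: the posterior for each component is proportional to its prior times its likelihood at x.
Evaluate each component's likelihood at the observed value:
  L_1 = (1/(1.3·√(2π)))·exp(−(2.7−0.1)²/(2·1.3²)) = 0.306879·exp(-2.00000) = 0.0415315
  L_2 = (1/(1.3·√(2π)))·exp(−(2.7−4.0)²/(2·1.3²)) = 0.306879·exp(-0.50000) = 0.186131
  L_3 = (1/(1.3·√(2π)))·exp(−(2.7−8.2)²/(2·1.3²)) = 0.306879·exp(-8.94970) = 3.98253e-05
Weight by the priors:
  P(Z=1)·L_1 = 0.35 × 0.0415315 = 0.014536
  P(Z=2)·L_2 = 0.29 × 0.186131 = 0.0539781
  P(Z=3)·L_3 = 0.36 × 3.98253e-05 = 1.43371e-05
Evidence: 0.014536 + 0.0539781 + 1.43371e-05 = 0.0685285
Responsibility of Class 1: 0.014536 / 0.0685285 ≈ 0.2121

0.2121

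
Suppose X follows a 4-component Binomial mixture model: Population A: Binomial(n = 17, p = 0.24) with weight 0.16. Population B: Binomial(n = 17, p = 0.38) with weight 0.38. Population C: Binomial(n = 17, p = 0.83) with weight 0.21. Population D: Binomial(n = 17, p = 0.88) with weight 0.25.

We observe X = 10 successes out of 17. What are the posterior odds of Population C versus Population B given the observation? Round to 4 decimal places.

0.1591

Posterior odds = (w_i f_i(x)) / (w_j f_j(x)); the normalising sum cancels.
Binomial probabilities:
  p_A = 0.00180585
  p_B = 0.0429984
  p_C = 0.0123822
  p_D = 0.00194075
0.00260027 / 0.0163394 ≈ 0.1591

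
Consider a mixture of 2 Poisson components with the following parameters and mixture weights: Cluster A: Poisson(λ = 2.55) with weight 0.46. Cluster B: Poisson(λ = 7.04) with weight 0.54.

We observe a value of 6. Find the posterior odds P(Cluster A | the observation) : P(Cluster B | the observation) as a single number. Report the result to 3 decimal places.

The posterior odds equal the prior odds times the likelihood ratio: (π_i/π_j)·(f_i(x)/f_j(x)).
Component likelihoods at x = 6:
  p_A = e^(−2.55)·2.55^6/6! = 0.0298166
  p_B = e^(−7.04)·7.04^6/6! = 0.148139
0.0137156 / 0.0799952 ≈ 0.171

0.171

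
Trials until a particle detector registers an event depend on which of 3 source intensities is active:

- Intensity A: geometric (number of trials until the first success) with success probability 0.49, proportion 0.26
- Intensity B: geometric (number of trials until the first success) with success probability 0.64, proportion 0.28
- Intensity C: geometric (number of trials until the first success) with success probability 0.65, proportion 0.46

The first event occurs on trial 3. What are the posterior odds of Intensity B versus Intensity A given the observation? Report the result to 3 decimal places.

Only the two components matter; the odds are (P(Z=i) f_i(x)) / (P(Z=j) f_j(x)).
Component likelihoods at x = 3:
  p_A = 0.127449
  p_B = 0.082944
  p_C = 0.079625
Odds = (0.28/0.26) × (0.082944/0.127449) = 1.07692 × 0.650801 ≈ 0.701

0.701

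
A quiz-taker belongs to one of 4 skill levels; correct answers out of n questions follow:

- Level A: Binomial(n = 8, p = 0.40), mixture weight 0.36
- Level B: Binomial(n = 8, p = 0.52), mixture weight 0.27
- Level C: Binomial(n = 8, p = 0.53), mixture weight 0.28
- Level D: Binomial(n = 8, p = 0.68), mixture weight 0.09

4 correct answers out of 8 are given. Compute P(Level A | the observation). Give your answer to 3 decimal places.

0.339

The responsibility of component k is w_k f_k(x) divided by Σ_j w_j f_j(x).
Component likelihoods at x = 4 correct answers out of 8:
  f_A = 0.232243
  f_B = 0.271692
  f_C = 0.269521
  f_D = 0.15694
Unnormalised posteriors:
  w_A·f_A = 0.36 × 0.232243 = 0.0836076
  w_B·f_B = 0.27 × 0.271692 = 0.0733568
  w_C·f_C = 0.28 × 0.269521 = 0.0754659
  w_D·f_D = 0.09 × 0.15694 = 0.0141246
Denominator: 0.0836076 + 0.0733568 + 0.0754659 + 0.0141246 = 0.246555
Responsibility of Level A: 0.0836076 / 0.246555 ≈ 0.339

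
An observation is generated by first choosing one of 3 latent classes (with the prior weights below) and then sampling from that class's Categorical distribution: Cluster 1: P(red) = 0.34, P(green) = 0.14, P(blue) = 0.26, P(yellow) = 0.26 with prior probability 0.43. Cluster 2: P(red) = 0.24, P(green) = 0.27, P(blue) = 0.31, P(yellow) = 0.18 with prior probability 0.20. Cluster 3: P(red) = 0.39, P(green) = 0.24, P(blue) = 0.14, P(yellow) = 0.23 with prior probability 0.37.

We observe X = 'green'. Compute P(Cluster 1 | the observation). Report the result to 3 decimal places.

0.297

The responsibility of component k is w_k f_k(x) divided by Σ_j w_j f_j(x).
Categorical probabilities:
  p_1 = P(green | comp) = 0.14
  p_2 = P(green | comp) = 0.27
  p_3 = P(green | comp) = 0.24
Multiply by the mixture weights:
  w_1·p_1 = 0.43 × 0.14 = 0.0602
  w_2·p_2 = 0.20 × 0.27 = 0.054
  w_3·p_3 = 0.37 × 0.24 = 0.0888
Evidence: 0.0602 + 0.054 + 0.0888 = 0.203
Responsibility of Cluster 1: 0.0602 / 0.203 ≈ 0.297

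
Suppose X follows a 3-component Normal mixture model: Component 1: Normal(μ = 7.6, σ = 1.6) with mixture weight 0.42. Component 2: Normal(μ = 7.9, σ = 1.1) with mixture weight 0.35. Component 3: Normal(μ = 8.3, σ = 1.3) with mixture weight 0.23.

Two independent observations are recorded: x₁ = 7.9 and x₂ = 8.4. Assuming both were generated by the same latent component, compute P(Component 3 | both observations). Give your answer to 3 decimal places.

0.243

By Bayes' theorem, P(k | x) = π_k f_k(x) / Σ_j π_j f_j(x).
Since both observations come from the same component, the likelihood for component k is f_k(x₁)·f_k(x₂).
  p_1 = [(1/(1.6·√(2π)))·exp(−(7.9−7.6)²/(2·1.6²)) = 0.249339·exp(-0.01758) = 0.244994] × [0.220041] = 0.0539088
  p_2 = [(1/(1.1·√(2π)))·exp(−(7.9−7.9)²/(2·1.1²)) = 0.362675·exp(-0.00000) = 0.362675] × [0.327079] = 0.118623
  p_3 = [(1/(1.3·√(2π)))·exp(−(7.9−8.3)²/(2·1.3²)) = 0.306879·exp(-0.04734) = 0.29269] × [0.305972] = 0.0895551
Prior × likelihood for each component:
  π_1·p_1 = 0.42 × 0.0539088 = 0.0226417
  π_2·p_2 = 0.35 × 0.118623 = 0.0415181
  π_3·p_3 = 0.23 × 0.0895551 = 0.0205977
Sum: 0.0226417 + 0.0415181 + 0.0205977 = 0.0847575
P(Component 3 | x₁,x₂) = 0.0205977 / 0.0847575 ≈ 0.243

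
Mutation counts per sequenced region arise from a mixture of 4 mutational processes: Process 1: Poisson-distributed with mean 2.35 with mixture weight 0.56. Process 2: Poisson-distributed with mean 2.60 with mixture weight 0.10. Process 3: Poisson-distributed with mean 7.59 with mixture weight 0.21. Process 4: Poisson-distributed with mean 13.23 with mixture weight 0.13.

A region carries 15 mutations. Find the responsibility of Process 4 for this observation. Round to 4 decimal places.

P(component k | x) = π_k·f_k(x) / marginal(x), where marginal(x) = Σ_j π_j·f_j(x).
Component likelihoods at x = 15 mutations:
  f_1 = e^(−2.35)·2.35^15/15! = 2.68489e-08
  f_2 = e^(−2.60)·2.60^15/15! = 9.52653e-08
  f_3 = e^(−7.59)·7.59^15/15! = 0.00617777
  f_4 = e^(−13.23)·13.23^15/15! = 0.0914497
Multiply by the mixture weights:
  π_1·f_1 = 0.56 × 2.68489e-08 = 1.50354e-08
  π_2·f_2 = 0.10 × 9.52653e-08 = 9.52653e-09
  π_3·f_3 = 0.21 × 0.00617777 = 0.00129733
  π_4·f_4 = 0.13 × 0.0914497 = 0.0118885
Marginal: 1.50354e-08 + 9.52653e-09 + 0.00129733 + 0.0118885 = 0.0131858
P(Process 4 | x) = 0.0118885 / 0.0131858 ≈ 0.9016

0.9016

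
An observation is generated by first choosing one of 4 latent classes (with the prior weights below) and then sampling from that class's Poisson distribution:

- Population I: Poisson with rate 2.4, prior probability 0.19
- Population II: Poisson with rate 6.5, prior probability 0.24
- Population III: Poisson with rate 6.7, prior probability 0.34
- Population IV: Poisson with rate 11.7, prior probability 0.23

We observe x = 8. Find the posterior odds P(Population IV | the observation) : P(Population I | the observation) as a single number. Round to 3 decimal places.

35.305

Only the two components matter; the odds are (P(Z=i) f_i(x)) / (P(Z=j) f_j(x)).
Poisson probabilities:
  f_I = 0.00247664
  f_II = 0.118815
  f_III = 0.123967
  f_IV = 0.0722306
Posterior odds = (P(Z=IV)·f_IV) / (P(Z=I)·f_I) = (0.23·0.0722306) / (0.19·0.00247664) = 0.016613 / 0.000470561 ≈ 35.305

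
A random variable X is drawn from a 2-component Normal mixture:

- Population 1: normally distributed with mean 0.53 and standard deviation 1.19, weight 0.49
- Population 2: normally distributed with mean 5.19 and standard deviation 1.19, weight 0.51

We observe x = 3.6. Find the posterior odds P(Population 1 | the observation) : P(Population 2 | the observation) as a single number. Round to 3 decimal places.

0.084

Since P(k|x) ∝ P(Z=k) f_k(x), the posterior odds are P(Z=i) f_i(x) / (P(Z=j) f_j(x)).
Normal densities:
  L_1 = (1/(1.19·√(2π)))·exp(−(3.6−0.53)²/(2·1.19²)) = 0.335246·exp(-3.32777) = 0.0120263
  L_2 = (1/(1.19·√(2π)))·exp(−(3.6−5.19)²/(2·1.19²)) = 0.335246·exp(-0.89263) = 0.137309
Odds = (0.49/0.51) × (0.0120263/0.137309) = 0.960784 × 0.0875856 ≈ 0.084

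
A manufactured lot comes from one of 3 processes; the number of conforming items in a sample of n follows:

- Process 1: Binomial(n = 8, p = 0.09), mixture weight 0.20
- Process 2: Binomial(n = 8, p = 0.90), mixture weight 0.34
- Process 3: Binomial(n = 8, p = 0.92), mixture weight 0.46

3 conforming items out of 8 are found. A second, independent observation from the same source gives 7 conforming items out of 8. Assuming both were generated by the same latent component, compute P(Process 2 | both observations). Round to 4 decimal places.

0.6935

Posterior ∝ prior × likelihood, so P(k | x) ∝ P(Z=k) f_k(x); normalise over all components.
Since both observations come from the same component, the likelihood for component k is f_k(x₁)·f_k(x₂).
  L_1 = [C(8,3)·0.09^3·0.91^5 = 56·0.000729·0.624032 = 0.0254755] × [3.482e-07] = 8.87057e-09
  L_2 = [C(8,3)·0.90^3·0.10^5 = 56·0.729·1e-05 = 0.00040824] × [0.382638] = 0.000156208
  L_3 = [C(8,3)·0.92^3·0.08^5 = 56·0.778688·3.2768e-06 = 0.00014289] × [0.357022] = 5.10148e-05
Multiply by the mixture weights:
  P(Z=1)·L_1 = 0.20 × 8.87057e-09 = 1.77411e-09
  P(Z=2)·L_2 = 0.34 × 0.000156208 = 5.31107e-05
  P(Z=3)·L_3 = 0.46 × 5.10148e-05 = 2.34668e-05
Evidence: 1.77411e-09 + 5.31107e-05 + 2.34668e-05 = 7.65793e-05
So the posterior for Process 2 is 5.31107e-05 / 7.65793e-05 ≈ 0.6935.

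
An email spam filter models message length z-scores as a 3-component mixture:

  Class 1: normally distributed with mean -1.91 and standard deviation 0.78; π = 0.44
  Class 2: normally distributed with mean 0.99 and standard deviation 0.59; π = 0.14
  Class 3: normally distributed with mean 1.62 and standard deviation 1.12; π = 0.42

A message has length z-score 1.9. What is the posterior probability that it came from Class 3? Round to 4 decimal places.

The responsibility of component k is π_k f_k(x) divided by Σ_j π_j f_j(x).
Component likelihoods at x = 1.9:
  f_1 = 3.3713e-06
  f_2 = 0.205818
  f_3 = 0.345239
Prior × likelihood for each component:
  π_1·f_1 = 0.44 × 3.3713e-06 = 1.48337e-06
  π_2·f_2 = 0.14 × 0.205818 = 0.0288145
  π_3·f_3 = 0.42 × 0.345239 = 0.145001
Denominator: 1.48337e-06 + 0.0288145 + 0.145001 = 0.173817
P(Class 3 | data) = 0.145001 / 0.173817 ≈ 0.8342

0.8342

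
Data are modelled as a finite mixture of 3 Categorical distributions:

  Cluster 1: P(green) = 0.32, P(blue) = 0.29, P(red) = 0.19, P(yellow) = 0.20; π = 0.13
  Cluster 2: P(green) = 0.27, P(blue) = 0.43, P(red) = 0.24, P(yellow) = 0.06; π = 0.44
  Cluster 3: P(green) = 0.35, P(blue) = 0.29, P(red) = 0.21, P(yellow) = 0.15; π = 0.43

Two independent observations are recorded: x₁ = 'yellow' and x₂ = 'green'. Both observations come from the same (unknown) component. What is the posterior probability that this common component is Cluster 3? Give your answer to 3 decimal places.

By Bayes' theorem, P(k | x) = P(Z=k) f_k(x) / Σ_j P(Z=j) f_j(x).
Since both observations come from the same component, the likelihood for component k is f_k(x₁)·f_k(x₂).
  p_1 = [0.2] × [0.32] = 0.064
  p_2 = [0.06] × [0.27] = 0.0162
  p_3 = [0.15] × [0.35] = 0.0525
Weight by the priors:
  P(Z=1)·p_1 = 0.13 × 0.064 = 0.00832
  P(Z=2)·p_2 = 0.44 × 0.0162 = 0.007128
  P(Z=3)·p_3 = 0.43 × 0.0525 = 0.022575
Evidence: 0.00832 + 0.007128 + 0.022575 = 0.038023
Responsibility of Cluster 3: 0.022575 / 0.038023 ≈ 0.594

0.594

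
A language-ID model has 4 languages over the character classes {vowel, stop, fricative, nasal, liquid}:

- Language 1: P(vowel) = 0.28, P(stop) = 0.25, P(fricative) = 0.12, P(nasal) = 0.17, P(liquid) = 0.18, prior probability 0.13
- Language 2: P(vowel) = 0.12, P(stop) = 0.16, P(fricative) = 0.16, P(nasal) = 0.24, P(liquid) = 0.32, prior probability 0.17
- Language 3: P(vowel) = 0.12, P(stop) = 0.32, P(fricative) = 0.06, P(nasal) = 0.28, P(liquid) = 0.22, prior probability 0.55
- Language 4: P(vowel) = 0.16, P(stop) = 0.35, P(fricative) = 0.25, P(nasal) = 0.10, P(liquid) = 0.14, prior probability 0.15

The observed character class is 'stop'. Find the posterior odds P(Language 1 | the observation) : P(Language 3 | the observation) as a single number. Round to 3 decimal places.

0.185

Since P(k|x) ∝ P(Z=k) f_k(x), the posterior odds are P(Z=i) f_i(x) / (P(Z=j) f_j(x)).
Evaluate each component's likelihood at the observed value:
  L_1 = 0.25
  L_2 = 0.16
  L_3 = 0.32
  L_4 = 0.35
0.0325 / 0.176 ≈ 0.185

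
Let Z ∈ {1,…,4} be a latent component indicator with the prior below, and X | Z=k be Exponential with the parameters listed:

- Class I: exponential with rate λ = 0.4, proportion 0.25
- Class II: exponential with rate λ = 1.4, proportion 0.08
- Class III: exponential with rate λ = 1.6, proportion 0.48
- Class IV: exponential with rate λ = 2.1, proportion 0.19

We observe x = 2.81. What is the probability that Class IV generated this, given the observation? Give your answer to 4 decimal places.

Apply Bayes' rule: the posterior for each component is proportional to its prior times its likelihood at x.
Evaluate each component's likelihood at the observed value:
  p_I = 0.4·e^(−0.4·2.81) = 0.4·e^(−1.1240) = 0.129991
  p_II = 1.4·e^(−1.4·2.81) = 1.4·e^(−3.9340) = 0.0273914
  p_III = 1.6·e^(−1.6·2.81) = 1.6·e^(−4.4960) = 0.0178456
  p_IV = 2.1·e^(−2.1·2.81) = 2.1·e^(−5.9010) = 0.00574708
Weight by the priors:
  w_I·p_I = 0.25 × 0.129991 = 0.0324977
  w_II·p_II = 0.08 × 0.0273914 = 0.00219131
  w_III·p_III = 0.48 × 0.0178456 = 0.0085659
  w_IV·p_IV = 0.19 × 0.00574708 = 0.00109195
Normaliser: 0.0324977 + 0.00219131 + 0.0085659 + 0.00109195 = 0.0443469
P(Class IV | 2.81) ≈ 0.0246

0.0246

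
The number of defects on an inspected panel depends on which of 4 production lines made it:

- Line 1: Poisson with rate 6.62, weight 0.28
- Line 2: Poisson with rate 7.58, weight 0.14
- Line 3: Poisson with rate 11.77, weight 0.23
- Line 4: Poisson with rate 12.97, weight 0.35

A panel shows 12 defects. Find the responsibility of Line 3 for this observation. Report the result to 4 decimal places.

0.3467

P(component k | x) = π_k·f_k(x) / marginal(x), where marginal(x) = Σ_j π_j·f_j(x).
Component likelihoods at x = 12 defects:
  L_1 = e^(−6.62)·6.62^12/12! = 0.019721
  L_2 = e^(−7.58)·7.58^12/12! = 0.0383479
  L_3 = e^(−11.77)·11.77^12/12! = 0.114113
  L_4 = e^(−12.97)·12.97^12/12! = 0.11019
Prior × likelihood for each component:
  π_1·L_1 = 0.28 × 0.019721 = 0.00552189
  π_2·L_2 = 0.14 × 0.0383479 = 0.0053687
  π_3·L_3 = 0.23 × 0.114113 = 0.026246
  π_4·L_4 = 0.35 × 0.11019 = 0.0385666
Normaliser: 0.00552189 + 0.0053687 + 0.026246 + 0.0385666 = 0.0757031
P(Line 3 | data) = 0.026246 / 0.0757031 ≈ 0.3467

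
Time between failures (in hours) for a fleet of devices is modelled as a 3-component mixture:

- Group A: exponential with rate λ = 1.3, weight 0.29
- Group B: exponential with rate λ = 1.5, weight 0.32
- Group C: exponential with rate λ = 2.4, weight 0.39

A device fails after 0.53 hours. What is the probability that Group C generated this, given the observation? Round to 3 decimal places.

Posterior ∝ prior × likelihood, so P(k | x) ∝ w_k f_k(x); normalise over all components.
Exponential densities:
  f_A = 1.3·e^(−1.3·0.53) = 1.3·e^(−0.6890) = 0.652701
  f_B = 1.5·e^(−1.5·0.53) = 1.5·e^(−0.7950) = 0.677372
  f_C = 2.4·e^(−2.4·0.53) = 2.4·e^(−1.2720) = 0.672649
Unnormalised posteriors:
  w_A·f_A = 0.29 × 0.652701 = 0.189283
  w_B·f_B = 0.32 × 0.677372 = 0.216759
  w_C·f_C = 0.39 × 0.672649 = 0.262333
Evidence: 0.189283 + 0.216759 + 0.262333 = 0.668376
Responsibility of Group C: 0.262333 / 0.668376 ≈ 0.392

0.392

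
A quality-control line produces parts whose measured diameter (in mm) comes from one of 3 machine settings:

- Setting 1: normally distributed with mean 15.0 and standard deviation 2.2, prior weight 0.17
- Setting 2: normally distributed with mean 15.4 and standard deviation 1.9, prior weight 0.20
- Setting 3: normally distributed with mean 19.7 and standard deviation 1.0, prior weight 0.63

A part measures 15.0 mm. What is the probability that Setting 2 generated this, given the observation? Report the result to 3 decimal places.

P(component k | x) = π_k·f_k(x) / marginal(x), where marginal(x) = Σ_j π_j·f_j(x).
Evaluate each component's likelihood at the observed value:
  f_1 = (1/(2.2·√(2π)))·exp(−(15.0−15.0)²/(2·2.2²)) = 0.181337·exp(-0.00000) = 0.181337
  f_2 = (1/(1.9·√(2π)))·exp(−(15.0−15.4)²/(2·1.9²)) = 0.209970·exp(-0.02216) = 0.205368
  f_3 = (1/(1.0·√(2π)))·exp(−(15.0−19.7)²/(2·1.0²)) = 0.398942·exp(-11.04500) = 6.36983e-06
Multiply by the mixture weights:
  π_1·f_1 = 0.17 × 0.181337 = 0.0308274
  π_2·f_2 = 0.20 × 0.205368 = 0.0410735
  π_3·f_3 = 0.63 × 6.36983e-06 = 4.01299e-06
Normaliser: 0.0308274 + 0.0410735 + 4.01299e-06 = 0.0719049
P(Setting 2 | the observation) ≈ 0.571

0.571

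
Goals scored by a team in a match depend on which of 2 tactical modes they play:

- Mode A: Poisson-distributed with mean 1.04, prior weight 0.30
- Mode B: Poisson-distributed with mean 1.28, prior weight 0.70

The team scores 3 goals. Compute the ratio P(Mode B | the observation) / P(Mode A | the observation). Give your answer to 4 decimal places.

3.4220

Only the two components matter; the odds are (π_i f_i(x)) / (π_j f_j(x)).
Evaluate each component's likelihood at the observed value:
  p_A = e^(−1.04)·1.04^3/3! = 0.0662647
  p_B = e^(−1.28)·1.28^3/3! = 0.0971811
0.0680268 / 0.0198794 ≈ 3.4220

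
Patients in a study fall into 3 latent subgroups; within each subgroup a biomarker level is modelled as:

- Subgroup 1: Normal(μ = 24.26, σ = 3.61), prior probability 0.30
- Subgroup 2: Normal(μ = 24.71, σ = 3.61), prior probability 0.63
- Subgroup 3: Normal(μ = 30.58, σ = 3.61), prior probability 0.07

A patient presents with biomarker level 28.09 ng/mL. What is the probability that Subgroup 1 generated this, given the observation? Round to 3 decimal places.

0.270

P(component k | x) = P(Z=k)·f_k(x) / marginal(x), where marginal(x) = Σ_j P(Z=j)·f_j(x).
Component likelihoods at x = 28.09 ng/mL:
  f_1 = (1/(3.61·√(2π)))·exp(−(28.09−24.26)²/(2·3.61²)) = 0.110510·exp(-0.56280) = 0.0629481
  f_2 = (1/(3.61·√(2π)))·exp(−(28.09−24.71)²/(2·3.61²)) = 0.110510·exp(-0.43832) = 0.0712925
  f_3 = (1/(3.61·√(2π)))·exp(−(28.09−30.58)²/(2·3.61²)) = 0.110510·exp(-0.23788) = 0.0871152
Multiply by the mixture weights:
  P(Z=1)·f_1 = 0.30 × 0.0629481 = 0.0188844
  P(Z=2)·f_2 = 0.63 × 0.0712925 = 0.0449143
  P(Z=3)·f_3 = 0.07 × 0.0871152 = 0.00609806
Marginal: 0.0188844 + 0.0449143 + 0.00609806 = 0.0698968
So the posterior for Subgroup 1 is 0.0188844 / 0.0698968 ≈ 0.270.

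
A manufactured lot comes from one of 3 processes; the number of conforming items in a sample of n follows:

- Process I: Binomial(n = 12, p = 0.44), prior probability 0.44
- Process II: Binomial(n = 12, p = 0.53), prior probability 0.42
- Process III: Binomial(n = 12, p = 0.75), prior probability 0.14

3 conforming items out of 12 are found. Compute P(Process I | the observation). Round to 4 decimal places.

Posterior ∝ prior × likelihood, so P(k | x) ∝ π_k f_k(x); normalise over all components.
Evaluate each component's likelihood at the observed value:
  L_I = C(12,3)·0.44^3·0.56^9 = 220·0.085184·0.00541617 = 0.101502
  L_II = C(12,3)·0.53^3·0.47^9 = 220·0.148877·0.00111913 = 0.0366548
  L_III = C(12,3)·0.75^3·0.25^9 = 220·0.421875·3.8147e-06 = 0.000354052
Prior × likelihood for each component:
  π_I·L_I = 0.44 × 0.101502 = 0.0446607
  π_II·L_II = 0.42 × 0.0366548 = 0.015395
  π_III·L_III = 0.14 × 0.000354052 = 4.95672e-05
Marginal: 0.0446607 + 0.015395 + 4.95672e-05 = 0.0601053
P(Process I | the observation) = 0.0446607 / 0.0601053 ≈ 0.7430

0.7430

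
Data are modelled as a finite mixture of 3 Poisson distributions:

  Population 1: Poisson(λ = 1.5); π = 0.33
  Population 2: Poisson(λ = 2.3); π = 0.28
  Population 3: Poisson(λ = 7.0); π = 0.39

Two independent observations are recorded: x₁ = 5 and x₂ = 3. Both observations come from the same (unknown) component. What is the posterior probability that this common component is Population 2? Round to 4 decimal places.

The responsibility of component k is P(Z=k) f_k(x) divided by Σ_j P(Z=j) f_j(x).
Since both observations come from the same component, the likelihood for component k is f_k(x₁)·f_k(x₂).
  L_1 = [0.01412] × [0.125511] = 0.00177221
  L_2 = [0.053775] × [0.203308] = 0.0109329
  L_3 = [0.127717] × [0.0521293] = 0.00665777
Prior × likelihood for each component:
  P(Z=1)·L_1 = 0.33 × 0.00177221 = 0.000584828
  P(Z=2)·L_2 = 0.28 × 0.0109329 = 0.00306121
  P(Z=3)·L_3 = 0.39 × 0.00665777 = 0.00259653
Sum: 0.000584828 + 0.00306121 + 0.00259653 = 0.00624257
So the posterior for Population 2 is 0.00306121 / 0.00624257 ≈ 0.4904.

0.4904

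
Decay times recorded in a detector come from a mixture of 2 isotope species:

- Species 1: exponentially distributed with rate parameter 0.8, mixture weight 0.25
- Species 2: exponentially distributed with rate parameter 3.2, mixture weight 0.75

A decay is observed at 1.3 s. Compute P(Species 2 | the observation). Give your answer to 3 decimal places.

P(component k | x) = π_k·f_k(x) / marginal(x), where marginal(x) = Σ_j π_j·f_j(x).
Component likelihoods at x = 1.3 s:
  p_1 = 0.282764
  p_2 = 0.0499442
Prior × likelihood for each component:
  π_1·p_1 = 0.25 × 0.282764 = 0.0706909
  π_2·p_2 = 0.75 × 0.0499442 = 0.0374581
Normaliser: 0.0706909 + 0.0374581 = 0.108149
P(Species 2 | the observation) ≈ 0.346

0.346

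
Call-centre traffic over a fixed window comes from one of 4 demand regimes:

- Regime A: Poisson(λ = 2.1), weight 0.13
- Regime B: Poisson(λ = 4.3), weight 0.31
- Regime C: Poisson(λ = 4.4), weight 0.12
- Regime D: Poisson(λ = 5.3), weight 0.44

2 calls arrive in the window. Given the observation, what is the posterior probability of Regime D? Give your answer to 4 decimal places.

0.2590

Apply Bayes' rule: the posterior for each component is proportional to its prior times its likelihood at x.
Component likelihoods at x = 2 calls:
  L_A = e^(−2.1)·2.1^2/2! = 0.270016
  L_B = e^(−4.3)·4.3^2/2! = 0.125441
  L_C = e^(−4.4)·4.4^2/2! = 0.118845
  L_D = e^(−5.3)·5.3^2/2! = 0.0701069
Unnormalised posteriors:
  P(Z=A)·L_A = 0.13 × 0.270016 = 0.0351021
  P(Z=B)·L_B = 0.31 × 0.125441 = 0.0388868
  P(Z=C)·L_C = 0.12 × 0.118845 = 0.0142614
  P(Z=D)·L_D = 0.44 × 0.0701069 = 0.0308471
Denominator: 0.0351021 + 0.0388868 + 0.0142614 + 0.0308471 = 0.119097
So the posterior for Regime D is 0.0308471 / 0.119097 ≈ 0.2590.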